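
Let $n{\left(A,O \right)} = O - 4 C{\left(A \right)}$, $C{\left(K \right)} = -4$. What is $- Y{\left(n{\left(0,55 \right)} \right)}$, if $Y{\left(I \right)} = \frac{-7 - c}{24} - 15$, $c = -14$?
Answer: $\frac{353}{24} \approx 14.708$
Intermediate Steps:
$n{\left(A,O \right)} = 16 + O$ ($n{\left(A,O \right)} = O - -16 = O + 16 = 16 + O$)
$Y{\left(I \right)} = - \frac{353}{24}$ ($Y{\left(I \right)} = \frac{-7 - -14}{24} - 15 = \left(-7 + 14\right) \frac{1}{24} - 15 = 7 \cdot \frac{1}{24} - 15 = \frac{7}{24} - 15 = - \frac{353}{24}$)
$- Y{\left(n{\left(0,55 \right)} \right)} = \left(-1\right) \left(- \frac{353}{24}\right) = \frac{353}{24}$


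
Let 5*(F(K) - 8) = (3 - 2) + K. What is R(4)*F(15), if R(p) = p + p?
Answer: 448/5 ≈ 89.600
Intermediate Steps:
R(p) = 2*p
F(K) = 41/5 + K/5 (F(K) = 8 + ((3 - 2) + K)/5 = 8 + (1 + K)/5 = 8 + (1/5 + K/5) = 41/5 + K/5)
R(4)*F(15) = (2*4)*(41/5 + (1/5)*15) = 8*(41/5 + 3) = 8*(56/5) = 448/5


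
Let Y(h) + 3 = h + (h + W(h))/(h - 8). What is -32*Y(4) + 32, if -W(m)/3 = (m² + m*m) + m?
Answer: -832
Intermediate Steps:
W(m) = -6*m² - 3*m (W(m) = -3*((m² + m*m) + m) = -3*((m² + m²) + m) = -3*(2*m² + m) = -3*(m + 2*m²) = -6*m² - 3*m)
Y(h) = -3 + h + (h - 3*h*(1 + 2*h))/(-8 + h) (Y(h) = -3 + (h + (h - 3*h*(1 + 2*h))/(h - 8)) = -3 + (h + (h - 3*h*(1 + 2*h))/(-8 + h)) = -3 + h + (h - 3*h*(1 + 2*h))/(-8 + h))
-32*Y(4) + 32 = -32*(24 - 13*4 - 5*4²)/(-8 + 4) + 32 = -32*(24 - 52 - 5*16)/(-4) + 32 = -(-8)*(24 - 52 - 80) + 32 = -(-8)*(-108) + 32 = -32*27 + 32 = -864 + 32 = -832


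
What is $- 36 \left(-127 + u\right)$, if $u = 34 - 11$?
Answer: $3744$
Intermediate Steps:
$u = 23$
$- 36 \left(-127 + u\right) = - 36 \left(-127 + 23\right) = \left(-36\right) \left(-104\right) = 3744$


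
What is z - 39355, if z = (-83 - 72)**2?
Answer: -15330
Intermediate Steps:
z = 24025 (z = (-155)**2 = 24025)
z - 39355 = 24025 - 39355 = -15330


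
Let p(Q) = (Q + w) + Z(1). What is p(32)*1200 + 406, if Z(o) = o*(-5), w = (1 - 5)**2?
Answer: 52006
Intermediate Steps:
w = 16 (w = (-4)**2 = 16)
Z(o) = -5*o
p(Q) = 11 + Q (p(Q) = (Q + 16) - 5*1 = (16 + Q) - 5 = 11 + Q)
p(32)*1200 + 406 = (11 + 32)*1200 + 406 = 43*1200 + 406 = 51600 + 406 = 52006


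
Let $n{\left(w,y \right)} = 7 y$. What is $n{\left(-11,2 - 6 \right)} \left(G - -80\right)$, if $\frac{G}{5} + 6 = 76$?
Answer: $-12040$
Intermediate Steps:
$G = 350$ ($G = -30 + 5 \cdot 76 = -30 + 380 = 350$)
$n{\left(-11,2 - 6 \right)} \left(G - -80\right) = 7 \left(2 - 6\right) \left(350 - -80\right) = 7 \left(2 - 6\right) \left(350 + 80\right) = 7 \left(-4\right) 430 = \left(-28\right) 430 = -12040$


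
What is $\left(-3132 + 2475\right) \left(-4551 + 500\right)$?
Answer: $2661507$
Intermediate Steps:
$\left(-3132 + 2475\right) \left(-4551 + 500\right) = \left(-657\right) \left(-4051\right) = 2661507$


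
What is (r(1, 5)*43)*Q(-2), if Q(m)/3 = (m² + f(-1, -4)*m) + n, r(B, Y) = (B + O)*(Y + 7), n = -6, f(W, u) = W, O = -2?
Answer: 0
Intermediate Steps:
r(B, Y) = (-2 + B)*(7 + Y) (r(B, Y) = (B - 2)*(Y + 7) = (-2 + B)*(7 + Y))
Q(m) = -18 - 3*m + 3*m² (Q(m) = 3*((m² - m) - 6) = 3*(-6 + m² - m) = -18 - 3*m + 3*m²)
(r(1, 5)*43)*Q(-2) = ((-14 - 2*5 + 7*1 + 1*5)*43)*(-18 - 3*(-2) + 3*(-2)²) = ((-14 - 10 + 7 + 5)*43)*(-18 + 6 + 3*4) = (-12*43)*(-18 + 6 + 12) = -516*0 = 0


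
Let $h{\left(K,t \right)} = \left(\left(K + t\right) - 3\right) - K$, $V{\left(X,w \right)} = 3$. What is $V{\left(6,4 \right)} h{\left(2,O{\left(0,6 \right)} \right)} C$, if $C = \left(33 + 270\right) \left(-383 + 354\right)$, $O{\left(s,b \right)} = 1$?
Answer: $52722$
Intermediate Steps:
$h{\left(K,t \right)} = -3 + t$ ($h{\left(K,t \right)} = \left(-3 + K + t\right) - K = -3 + t$)
$C = -8787$ ($C = 303 \left(-29\right) = -8787$)
$V{\left(6,4 \right)} h{\left(2,O{\left(0,6 \right)} \right)} C = 3 \left(-3 + 1\right) \left(-8787\right) = 3 \left(-2\right) \left(-8787\right) = \left(-6\right) \left(-8787\right) = 52722$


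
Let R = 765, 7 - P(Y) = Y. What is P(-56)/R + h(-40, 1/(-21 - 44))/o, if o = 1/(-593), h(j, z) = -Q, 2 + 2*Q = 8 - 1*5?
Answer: 50419/170 ≈ 296.58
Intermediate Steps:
P(Y) = 7 - Y
Q = ½ (Q = -1 + (8 - 1*5)/2 = -1 + (8 - 5)/2 = -1 + (½)*3 = -1 + 3/2 = ½ ≈ 0.50000)
h(j, z) = -½ (h(j, z) = -1*½ = -½)
o = -1/593 ≈ -0.0016863
P(-56)/R + h(-40, 1/(-21 - 44))/o = (7 - 1*(-56))/765 - 1/(2*(-1/593)) = (7 + 56)*(1/765) - ½*(-593) = 63*(1/765) + 593/2 = 7/85 + 593/2 = 50419/170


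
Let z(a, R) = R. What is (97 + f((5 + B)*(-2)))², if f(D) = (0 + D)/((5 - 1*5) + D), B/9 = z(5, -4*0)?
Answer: 9604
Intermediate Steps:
B = 0 (B = 9*(-4*0) = 9*0 = 0)
f(D) = 1 (f(D) = D/((5 - 5) + D) = D/(0 + D) = D/D = 1)
(97 + f((5 + B)*(-2)))² = (97 + 1)² = 98² = 9604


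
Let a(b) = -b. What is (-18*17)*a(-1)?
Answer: -306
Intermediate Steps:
(-18*17)*a(-1) = (-18*17)*(-1*(-1)) = -306*1 = -306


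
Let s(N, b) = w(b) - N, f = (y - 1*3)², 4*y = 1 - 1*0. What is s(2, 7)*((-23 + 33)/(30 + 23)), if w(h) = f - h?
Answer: -115/424 ≈ -0.27123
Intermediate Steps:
y = ¼ (y = (1 - 1*0)/4 = (1 + 0)/4 = (¼)*1 = ¼ ≈ 0.25000)
f = 121/16 (f = (¼ - 1*3)² = (¼ - 3)² = (-11/4)² = 121/16 ≈ 7.5625)
w(h) = 121/16 - h
s(N, b) = 121/16 - N - b (s(N, b) = (121/16 - b) - N = 121/16 - N - b)
s(2, 7)*((-23 + 33)/(30 + 23)) = (121/16 - 1*2 - 1*7)*((-23 + 33)/(30 + 23)) = (121/16 - 2 - 7)*(10/53) = -115/(8*53) = -23/16*10/53 = -115/424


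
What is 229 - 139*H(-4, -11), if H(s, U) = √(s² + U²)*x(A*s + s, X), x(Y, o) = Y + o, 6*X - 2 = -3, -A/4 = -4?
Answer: 229 + 56851*√137/6 ≈ 1.1113e+5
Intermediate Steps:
A = 16 (A = -4*(-4) = 16)
X = -⅙ (X = ⅓ + (⅙)*(-3) = ⅓ - ½ = -⅙ ≈ -0.16667)
H(s, U) = √(U² + s²)*(-⅙ + 17*s) (H(s, U) = √(s² + U²)*((16*s + s) - ⅙) = √(U² + s²)*(17*s - ⅙) = √(U² + s²)*(-⅙ + 17*s))
229 - 139*H(-4, -11) = 229 - 139*√((-11)² + (-4)²)*(-1 + 102*(-4))/6 = 229 - 139*√(121 + 16)*(-1 - 408)/6 = 229 - 139*√137*(-409)/6 = 229 - (-56851)*√137/6 = 229 + 56851*√137/6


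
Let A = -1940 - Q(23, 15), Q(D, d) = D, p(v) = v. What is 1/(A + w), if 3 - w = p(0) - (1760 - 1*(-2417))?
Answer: 1/2217 ≈ 0.00045106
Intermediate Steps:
w = 4180 (w = 3 - (0 - (1760 - 1*(-2417))) = 3 - (0 - (1760 + 2417)) = 3 - (0 - 1*4177) = 3 - (0 - 4177) = 3 - 1*(-4177) = 3 + 4177 = 4180)
A = -1963 (A = -1940 - 1*23 = -1940 - 23 = -1963)
1/(A + w) = 1/(-1963 + 4180) = 1/2217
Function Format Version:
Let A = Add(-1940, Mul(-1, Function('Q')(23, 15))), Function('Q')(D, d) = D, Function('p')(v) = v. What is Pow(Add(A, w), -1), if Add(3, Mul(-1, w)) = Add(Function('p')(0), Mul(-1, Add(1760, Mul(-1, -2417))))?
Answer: Rational(1, 2217) ≈ 0.00045106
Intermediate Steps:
w = 4180 (w = Add(3, Mul(-1, Add(0, Mul(-1, Add(1760, Mul(-1, -2417)))))) = Add(3, Mul(-1, Add(0, Mul(-1, Add(1760, 2417))))) = Add(3, Mul(-1, Add(0, Mul(-1, 4177)))) = Add(3, Mul(-1, Add(0, -4177))) = Add(3, Mul(-1, -4177)) = Add(3, 4177) = 4180)
A = -1963 (A = Add(-1940, Mul(-1, 23)) = Add(-1940, -23) = -1963)
Pow(Add(A, w), -1) = Pow(Add(-1963, 4180), -1) = Pow(2217, -1) = Rational(1, 2217)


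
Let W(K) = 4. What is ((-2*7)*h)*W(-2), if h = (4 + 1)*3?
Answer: -840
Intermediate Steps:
h = 15 (h = 5*3 = 15)
((-2*7)*h)*W(-2) = (-2*7*15)*4 = -14*15*4 = -210*4 = -840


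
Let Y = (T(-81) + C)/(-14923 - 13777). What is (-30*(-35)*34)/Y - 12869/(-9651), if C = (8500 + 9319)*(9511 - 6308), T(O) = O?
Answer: -572114407441/34426429536 ≈ -16.618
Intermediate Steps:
C = 57074257 (C = 17819*3203 = 57074257)
Y = -14268544/7175 (Y = (-81 + 57074257)/(-14923 - 13777) = 57074176/(-28700) = 57074176*(-1/28700) = -14268544/7175 ≈ -1988.6)
(-30*(-35)*34)/Y - 12869/(-9651) = (-30*(-35)*34)/(-14268544/7175) - 12869/(-9651) = (1050*34)*(-7175/14268544) - 12869*(-1/9651) = 35700*(-7175/14268544) + 12869/9651 = -64036875/3567136 + 12869/9651 = -572114407441/34426429536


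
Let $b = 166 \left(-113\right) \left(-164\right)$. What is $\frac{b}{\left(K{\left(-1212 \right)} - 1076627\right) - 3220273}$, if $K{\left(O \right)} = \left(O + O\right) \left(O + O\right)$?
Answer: $\frac{769078}{394719} \approx 1.9484$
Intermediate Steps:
$K{\left(O \right)} = 4 O^{2}$ ($K{\left(O \right)} = 2 O 2 O = 4 O^{2}$)
$b = 3076312$ ($b = \left(-18758\right) \left(-164\right) = 3076312$)
$\frac{b}{\left(K{\left(-1212 \right)} - 1076627\right) - 3220273} = \frac{3076312}{\left(4 \left(-1212\right)^{2} - 1076627\right) - 3220273} = \frac{3076312}{\left(4 \cdot 1468944 - 1076627\right) - 3220273} = \frac{3076312}{\left(5875776 - 1076627\right) - 3220273} = \frac{3076312}{4799149 - 3220273} = \frac{3076312}{1578876} = 3076312 \cdot \frac{1}{1578876} = \frac{769078}{394719}$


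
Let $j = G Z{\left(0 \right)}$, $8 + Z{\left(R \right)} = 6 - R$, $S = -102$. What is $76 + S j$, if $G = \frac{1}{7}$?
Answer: $\frac{736}{7} \approx 105.14$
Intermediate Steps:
$Z{\left(R \right)} = -2 - R$ ($Z{\left(R \right)} = -8 - \left(-6 + R\right) = -2 - R$)
$G = \frac{1}{7} \approx 0.14286$
$j = - \frac{2}{7}$ ($j = \frac{-2 - 0}{7} = \frac{-2 + 0}{7} = \frac{1}{7} \left(-2\right) = - \frac{2}{7} \approx -0.28571$)
$76 + S j = 76 - - \frac{204}{7} = 76 + \frac{204}{7} = \frac{736}{7}$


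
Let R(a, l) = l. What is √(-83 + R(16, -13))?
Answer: 4*I*√6 ≈ 9.798*I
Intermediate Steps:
√(-83 + R(16, -13)) = √(-83 - 13) = √(-96) = 4*I*√6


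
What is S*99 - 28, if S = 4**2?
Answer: 1556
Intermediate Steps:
S = 16
S*99 - 28 = 16*99 - 28 = 1584 - 28 = 1556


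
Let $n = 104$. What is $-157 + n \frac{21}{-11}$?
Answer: $- \frac{3911}{11} \approx -355.55$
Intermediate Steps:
$-157 + n \frac{21}{-11} = -157 + 104 \frac{21}{-11} = -157 + 104 \cdot 21 \left(- \frac{1}{11}\right) = -157 + 104 \left(- \frac{21}{11}\right) = -157 - \frac{2184}{11} = - \frac{3911}{11}$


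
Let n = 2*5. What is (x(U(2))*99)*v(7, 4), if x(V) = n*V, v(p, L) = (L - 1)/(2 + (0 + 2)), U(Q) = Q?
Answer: 1485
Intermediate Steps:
v(p, L) = -¼ + L/4 (v(p, L) = (-1 + L)/(2 + 2) = (-1 + L)/4 = (-1 + L)*(¼) = -¼ + L/4)
n = 10
x(V) = 10*V
(x(U(2))*99)*v(7, 4) = ((10*2)*99)*(-¼ + (¼)*4) = (20*99)*(-¼ + 1) = 1980*(¾) = 1485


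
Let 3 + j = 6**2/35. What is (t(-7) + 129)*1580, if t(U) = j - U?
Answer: 1482356/7 ≈ 2.1177e+5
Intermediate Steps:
j = -69/35 (j = -3 + 6**2/35 = -3 + 36*(1/35) = -3 + 36/35 = -69/35 ≈ -1.9714)
t(U) = -69/35 - U
(t(-7) + 129)*1580 = ((-69/35 - 1*(-7)) + 129)*1580 = ((-69/35 + 7) + 129)*1580 = (176/35 + 129)*1580 = (4691/35)*1580 = 1482356/7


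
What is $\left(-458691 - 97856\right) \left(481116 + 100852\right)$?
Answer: $-323892544496$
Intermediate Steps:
$\left(-458691 - 97856\right) \left(481116 + 100852\right) = \left(-458691 - 97856\right) 581968 = \left(-556547\right) 581968 = -323892544496$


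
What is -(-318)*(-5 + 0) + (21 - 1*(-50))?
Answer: -1519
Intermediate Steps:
-(-318)*(-5 + 0) + (21 - 1*(-50)) = -(-318)*(-5) + (21 + 50) = -106*15 + 71 = -1590 + 71 = -1519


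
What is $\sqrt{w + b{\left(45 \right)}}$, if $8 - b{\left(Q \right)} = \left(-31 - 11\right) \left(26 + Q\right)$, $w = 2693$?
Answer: $\sqrt{5683} \approx 75.386$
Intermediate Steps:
$b{\left(Q \right)} = 1100 + 42 Q$ ($b{\left(Q \right)} = 8 - \left(-31 - 11\right) \left(26 + Q\right) = 8 - - 42 \left(26 + Q\right) = 8 - \left(-1092 - 42 Q\right) = 8 + \left(1092 + 42 Q\right) = 1100 + 42 Q$)
$\sqrt{w + b{\left(45 \right)}} = \sqrt{2693 + \left(1100 + 42 \cdot 45\right)} = \sqrt{2693 + \left(1100 + 1890\right)} = \sqrt{2693 + 2990} = \sqrt{5683}$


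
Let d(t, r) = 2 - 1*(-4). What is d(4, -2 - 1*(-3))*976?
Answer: 5856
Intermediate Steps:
d(t, r) = 6 (d(t, r) = 2 + 4 = 6)
d(4, -2 - 1*(-3))*976 = 6*976 = 5856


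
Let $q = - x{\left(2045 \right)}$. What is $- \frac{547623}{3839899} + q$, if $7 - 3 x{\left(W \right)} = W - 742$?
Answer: $\frac{1658288745}{3839899} \approx 431.86$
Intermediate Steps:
$x{\left(W \right)} = \frac{749}{3} - \frac{W}{3}$ ($x{\left(W \right)} = \frac{7}{3} - \frac{W - 742}{3} = \frac{7}{3} - \frac{-742 + W}{3} = \frac{7}{3} - \left(- \frac{742}{3} + \frac{W}{3}\right) = \frac{749}{3} - \frac{W}{3}$)
$q = 432$ ($q = - (\frac{749}{3} - \frac{2045}{3}) = \left(-1\right) \left(-432\right) = 432$)
$- \frac{547623}{3839899} + q = - \frac{547623}{3839899} + 432 = \frac{1658288745}{3839899}$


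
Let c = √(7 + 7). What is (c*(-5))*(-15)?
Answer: 75*√14 ≈ 280.62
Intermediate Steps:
c = √14 ≈ 3.7417
(c*(-5))*(-15) = (√14*(-5))*(-15) = -5*√14*(-15) = 75*√14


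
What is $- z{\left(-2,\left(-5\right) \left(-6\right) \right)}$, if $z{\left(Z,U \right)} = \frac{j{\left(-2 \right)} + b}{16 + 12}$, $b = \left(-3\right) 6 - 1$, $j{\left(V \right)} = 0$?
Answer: $\frac{19}{28} \approx 0.67857$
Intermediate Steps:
$b = -19$ ($b = -18 - 1 = -19$)
$z{\left(Z,U \right)} = - \frac{19}{28}$ ($z{\left(Z,U \right)} = \frac{0 - 19}{16 + 12} = - \frac{19}{28}$)
$- z{\left(-2,\left(-5\right) \left(-6\right) \right)} = \left(-1\right) \left(- \frac{19}{28}\right) = \frac{19}{28}$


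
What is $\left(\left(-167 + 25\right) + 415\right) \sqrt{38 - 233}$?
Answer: $273 i \sqrt{195} \approx 3812.2 i$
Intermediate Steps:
$\left(\left(-167 + 25\right) + 415\right) \sqrt{38 - 233} = \left(-142 + 415\right) \sqrt{-195} = 273 i \sqrt{195}$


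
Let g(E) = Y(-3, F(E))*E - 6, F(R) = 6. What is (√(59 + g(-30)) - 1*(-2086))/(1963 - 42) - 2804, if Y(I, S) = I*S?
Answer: -5384398/1921 + √593/1921 ≈ -2802.9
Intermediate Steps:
g(E) = -6 - 18*E (g(E) = (-3*6)*E - 6 = -18*E - 6 = -6 - 18*E)
(√(59 + g(-30)) - 1*(-2086))/(1963 - 42) - 2804 = (√(59 + (-6 - 18*(-30))) - 1*(-2086))/(1963 - 42) - 2804 = (√(59 + (-6 + 540)) + 2086)/1921 - 2804 = (√(59 + 534) + 2086)*(1/1921) - 2804 = (√593 + 2086)*(1/1921) - 2804 = (2086 + √593)*(1/1921) - 2804 = (2086/1921 + √593/1921) - 2804 = -5384398/1921 + √593/1921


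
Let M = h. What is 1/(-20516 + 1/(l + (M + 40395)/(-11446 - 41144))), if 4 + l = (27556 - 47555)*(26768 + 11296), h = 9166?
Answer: -40033713674161/821331669739139666 ≈ -4.8742e-5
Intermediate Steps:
M = 9166
l = -761241940 (l = -4 + (27556 - 47555)*(26768 + 11296) = -4 - 19999*38064 = -4 - 761241936 = -761241940)
1/(-20516 + 1/(l + (M + 40395)/(-11446 - 41144))) = 1/(-20516 + 1/(-761241940 + (9166 + 40395)/(-11446 - 41144))) = 1/(-20516 + 1/(-761241940 + 49561/(-52590))) = 1/(-20516 + 1/(-761241940 + 49561*(-1/52590))) = 1/(-20516 + 1/(-761241940 - 49561/52590)) = 1/(-20516 + 1/(-40033713674161/52590)) = 1/(-20516 - 52590/40033713674161) = 1/(-821331669739139666/40033713674161) = -40033713674161/821331669739139666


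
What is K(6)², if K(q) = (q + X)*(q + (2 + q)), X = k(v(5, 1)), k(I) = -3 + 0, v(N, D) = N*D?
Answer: 1764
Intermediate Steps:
v(N, D) = D*N
k(I) = -3
X = -3
K(q) = (-3 + q)*(2 + 2*q) (K(q) = (q - 3)*(q + (2 + q)) = (-3 + q)*(2 + 2*q))
K(6)² = (-6 - 4*6 + 2*6²)² = (-6 - 24 + 2*36)² = (-6 - 24 + 72)² = 42² = 1764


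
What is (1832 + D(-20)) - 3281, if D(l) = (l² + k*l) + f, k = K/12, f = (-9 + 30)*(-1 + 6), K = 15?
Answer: -969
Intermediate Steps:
f = 105 (f = 21*5 = 105)
k = 5/4 (k = 15/12 = 15*(1/12) = 5/4 ≈ 1.2500)
D(l) = 105 + l² + 5*l/4 (D(l) = (l² + 5*l/4) + 105 = 105 + l² + 5*l/4)
(1832 + D(-20)) - 3281 = (1832 + (105 + (-20)² + (5/4)*(-20))) - 3281 = (1832 + (105 + 400 - 25)) - 3281 = (1832 + 480) - 3281 = 2312 - 3281 = -969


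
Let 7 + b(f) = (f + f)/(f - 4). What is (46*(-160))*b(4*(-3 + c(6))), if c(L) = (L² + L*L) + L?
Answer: 1354240/37 ≈ 36601.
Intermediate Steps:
c(L) = L + 2*L² (c(L) = (L² + L²) + L = 2*L² + L = L + 2*L²)
b(f) = -7 + 2*f/(-4 + f) (b(f) = -7 + (f + f)/(f - 4) = -7 + (2*f)/(-4 + f) = -7 + 2*f/(-4 + f))
(46*(-160))*b(4*(-3 + c(6))) = (46*(-160))*((28 - 20*(-3 + 6*(1 + 2*6)))/(-4 + 4*(-3 + 6*(1 + 2*6)))) = -7360*(28 - 20*(-3 + 6*(1 + 12)))/(-4 + 4*(-3 + 6*(1 + 12))) = -7360*(28 - 20*(-3 + 6*13))/(-4 + 4*(-3 + 6*13)) = -7360*(28 - 20*(-3 + 78))/(-4 + 4*(-3 + 78)) = -7360*(28 - 20*75)/(-4 + 4*75) = -7360*(28 - 5*300)/(-4 + 300) = -7360*(28 - 1500)/296 = -920*(-1472)/37 = -7360*(-184/37) = 1354240/37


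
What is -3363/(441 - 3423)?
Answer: 1121/994 ≈ 1.1278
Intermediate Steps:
-3363/(441 - 3423) = -3363/(-2982) = -3363*(-1/2982) = 1121/994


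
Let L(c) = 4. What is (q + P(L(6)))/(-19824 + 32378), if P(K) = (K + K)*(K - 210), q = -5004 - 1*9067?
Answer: -15719/12554 ≈ -1.2521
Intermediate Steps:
q = -14071 (q = -5004 - 9067 = -14071)
P(K) = 2*K*(-210 + K) (P(K) = (2*K)*(-210 + K) = 2*K*(-210 + K))
(q + P(L(6)))/(-19824 + 32378) = (-14071 + 2*4*(-210 + 4))/(-19824 + 32378) = (-14071 + 2*4*(-206))/12554 = (-14071 - 1648)*(1/12554) = -15719*1/12554 = -15719/12554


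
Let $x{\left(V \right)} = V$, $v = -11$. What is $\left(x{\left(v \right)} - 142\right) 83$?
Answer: $-12699$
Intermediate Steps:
$\left(x{\left(v \right)} - 142\right) 83 = \left(-11 - 142\right) 83 = \left(-153\right) 83 = -12699$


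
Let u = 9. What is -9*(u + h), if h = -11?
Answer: 18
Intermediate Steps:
-9*(u + h) = -9*(9 - 11) = -9*(-2) = 18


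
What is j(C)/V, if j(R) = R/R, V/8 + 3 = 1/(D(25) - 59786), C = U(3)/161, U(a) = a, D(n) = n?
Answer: -59761/1434272 ≈ -0.041666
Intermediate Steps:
C = 3/161 ≈ 0.018634
V = -1434272/59761 (V = -24 + 8/(25 - 59786) = -24 + 8/(-59761) = -24 + 8*(-1/59761) = -24 - 8/59761 = -1434272/59761 ≈ -24.000)
j(R) = 1
j(C)/V = 1/(-1434272/59761) = 1*(-59761/1434272) = -59761/1434272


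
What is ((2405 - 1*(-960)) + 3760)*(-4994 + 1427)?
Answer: -25414875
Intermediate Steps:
((2405 - 1*(-960)) + 3760)*(-4994 + 1427) = ((2405 + 960) + 3760)*(-3567) = (3365 + 3760)*(-3567) = 7125*(-3567) = -25414875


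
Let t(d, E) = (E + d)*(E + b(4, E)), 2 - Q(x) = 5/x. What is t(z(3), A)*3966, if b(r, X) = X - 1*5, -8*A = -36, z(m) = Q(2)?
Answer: 63456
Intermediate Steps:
Q(x) = 2 - 5/x
z(m) = -½ (z(m) = 2 - 5/2 = -½)
A = 9/2 (A = -⅛*(-36) = 9/2 ≈ 4.5000)
b(r, X) = -5 + X (b(r, X) = X - 5 = -5 + X)
t(d, E) = (-5 + 2*E)*(E + d) (t(d, E) = (E + d)*(E + (-5 + E)) = (E + d)*(-5 + 2*E) = (-5 + 2*E)*(E + d))
t(z(3), A)*3966 = ((9/2)² + (9/2)*(-½) + 9*(-5 + 9/2)/2 - (-5 + 9/2)/2)*3966 = (81/4 - 9/4 + (9/2)*(-½) - ½*(-½))*3966 = (81/4 - 9/4 - 9/4 + ¼)*3966 = 16*3966 = 63456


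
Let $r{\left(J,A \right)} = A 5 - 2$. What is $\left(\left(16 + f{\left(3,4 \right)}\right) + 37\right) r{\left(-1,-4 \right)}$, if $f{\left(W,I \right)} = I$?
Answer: $-1254$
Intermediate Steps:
$r{\left(J,A \right)} = -2 + 5 A$ ($r{\left(J,A \right)} = 5 A - 2 = -2 + 5 A$)
$\left(\left(16 + f{\left(3,4 \right)}\right) + 37\right) r{\left(-1,-4 \right)} = \left(\left(16 + 4\right) + 37\right) \left(-2 + 5 \left(-4\right)\right) = \left(20 + 37\right) \left(-2 - 20\right) = 57 \left(-22\right) = -1254$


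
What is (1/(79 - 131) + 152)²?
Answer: 62457409/2704 ≈ 23098.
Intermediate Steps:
(1/(79 - 131) + 152)² = (1/(-52) + 152)² = (-1/52 + 152)² = (7903/52)² = 62457409/2704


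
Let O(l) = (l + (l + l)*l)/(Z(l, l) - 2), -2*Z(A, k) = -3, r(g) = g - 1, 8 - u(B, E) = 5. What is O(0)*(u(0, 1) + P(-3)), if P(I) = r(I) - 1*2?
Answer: 0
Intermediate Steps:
u(B, E) = 3 (u(B, E) = 8 - 1*5 = 8 - 5 = 3)
r(g) = -1 + g
Z(A, k) = 3/2 (Z(A, k) = -1/2*(-3) = 3/2)
P(I) = -3 + I (P(I) = (-1 + I) - 1*2 = (-1 + I) - 2 = -3 + I)
O(l) = -4*l**2 - 2*l (O(l) = (l + (l + l)*l)/(3/2 - 2) = (l + (2*l)*l)/(-1/2) = (l + 2*l**2)*(-2) = -4*l**2 - 2*l)
O(0)*(u(0, 1) + P(-3)) = (-2*0*(1 + 2*0))*(3 + (-3 - 3)) = (-2*0*(1 + 0))*(3 - 6) = -2*0*1*(-3) = 0*(-3) = 0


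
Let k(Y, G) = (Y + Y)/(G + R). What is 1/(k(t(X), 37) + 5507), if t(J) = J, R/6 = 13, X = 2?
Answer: 115/633309 ≈ 0.00018159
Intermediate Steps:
R = 78 (R = 6*13 = 78)
k(Y, G) = 2*Y/(78 + G) (k(Y, G) = (Y + Y)/(G + 78) = (2*Y)/(78 + G) = 2*Y/(78 + G))
1/(k(t(X), 37) + 5507) = 1/(2*2/(78 + 37) + 5507) = 1/(2*2/115 + 5507) = 1/(2*2*(1/115) + 5507) = 1/(4/115 + 5507) = 1/(633309/115) = 115/633309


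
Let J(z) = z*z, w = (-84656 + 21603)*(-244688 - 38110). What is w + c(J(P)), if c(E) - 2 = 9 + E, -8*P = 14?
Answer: 285300196929/16 ≈ 1.7831e+10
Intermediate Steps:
P = -7/4 (P = -⅛*14 = -7/4 ≈ -1.7500)
w = 17831262294 (w = -63053*(-282798) = 17831262294)
J(z) = z²
c(E) = 11 + E (c(E) = 2 + (9 + E) = 11 + E)
w + c(J(P)) = 17831262294 + (11 + (-7/4)²) = 17831262294 + (11 + 49/16) = 17831262294 + 225/16 = 285300196929/16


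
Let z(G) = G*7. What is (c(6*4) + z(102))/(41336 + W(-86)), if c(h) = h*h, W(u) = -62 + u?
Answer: 645/20594 ≈ 0.031320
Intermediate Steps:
c(h) = h²
z(G) = 7*G
(c(6*4) + z(102))/(41336 + W(-86)) = ((6*4)² + 7*102)/(41336 + (-62 - 86)) = (24² + 714)/(41336 - 148) = (576 + 714)/41188 = 1290*(1/41188) = 645/20594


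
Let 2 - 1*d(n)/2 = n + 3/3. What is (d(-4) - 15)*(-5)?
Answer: 25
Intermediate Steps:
d(n) = 2 - 2*n (d(n) = 4 - 2*(n + 3/3) = 4 - 2*(n + 3*(⅓)) = 4 - 2*(n + 1) = 4 - 2*(1 + n) = 4 + (-2 - 2*n) = 2 - 2*n)
(d(-4) - 15)*(-5) = ((2 - 2*(-4)) - 15)*(-5) = ((2 + 8) - 15)*(-5) = (10 - 15)*(-5) = -5*(-5) = 25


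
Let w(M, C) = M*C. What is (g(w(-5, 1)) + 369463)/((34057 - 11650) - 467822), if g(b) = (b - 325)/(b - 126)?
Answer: -48399983/58349365 ≈ -0.82949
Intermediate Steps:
w(M, C) = C*M
g(b) = (-325 + b)/(-126 + b)
(g(w(-5, 1)) + 369463)/((34057 - 11650) - 467822) = ((-325 + 1*(-5))/(-126 + 1*(-5)) + 369463)/((34057 - 11650) - 467822) = ((-325 - 5)/(-126 - 5) + 369463)/(22407 - 467822) = (-330/(-131) + 369463)/(-445415) = (-1/131*(-330) + 369463)*(-1/445415) = (330/131 + 369463)*(-1/445415) = (48399983/131)*(-1/445415) = -48399983/58349365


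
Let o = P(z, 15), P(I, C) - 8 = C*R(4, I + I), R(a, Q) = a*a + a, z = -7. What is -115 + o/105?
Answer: -1681/15 ≈ -112.07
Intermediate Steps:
R(a, Q) = a + a² (R(a, Q) = a² + a = a + a²)
P(I, C) = 8 + 20*C (P(I, C) = 8 + C*(4*(1 + 4)) = 8 + C*(4*5) = 8 + C*20 = 8 + 20*C)
o = 308 (o = 8 + 20*15 = 8 + 300 = 308)
-115 + o/105 = -115 + 308/105 = -115 + 308*(1/105) = -115 + 44/15 = -1681/15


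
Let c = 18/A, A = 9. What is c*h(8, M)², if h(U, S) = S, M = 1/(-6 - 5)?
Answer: 2/121 ≈ 0.016529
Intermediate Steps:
M = -1/11 (M = 1/(-11) = -1/11 ≈ -0.090909)
c = 2 (c = 18/9 = 18*(⅑) = 2)
c*h(8, M)² = 2*(-1/11)² = 2*(1/121) = 2/121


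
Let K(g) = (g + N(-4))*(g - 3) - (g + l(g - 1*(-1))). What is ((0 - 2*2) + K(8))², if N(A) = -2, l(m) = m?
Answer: 81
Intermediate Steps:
K(g) = -1 - 2*g + (-3 + g)*(-2 + g) (K(g) = (g - 2)*(g - 3) - (g + (g - 1*(-1))) = (-2 + g)*(-3 + g) - (g + (g + 1)) = (-3 + g)*(-2 + g) - (g + (1 + g)) = (-3 + g)*(-2 + g) - (1 + 2*g) = (-3 + g)*(-2 + g) + (-1 - 2*g) = -1 - 2*g + (-3 + g)*(-2 + g))
((0 - 2*2) + K(8))² = ((0 - 2*2) + (5 + 8² - 7*8))² = ((0 - 4) + (5 + 64 - 56))² = (-4 + 13)² = 9² = 81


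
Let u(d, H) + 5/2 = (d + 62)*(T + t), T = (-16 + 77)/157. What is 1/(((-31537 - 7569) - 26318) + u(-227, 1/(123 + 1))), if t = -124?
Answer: -314/14139611 ≈ -2.2207e-5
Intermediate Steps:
T = 61/157 (T = 61*(1/157) = 61/157 ≈ 0.38854)
u(d, H) = -2407253/314 - 19407*d/157 (u(d, H) = -5/2 + (d + 62)*(61/157 - 124) = -5/2 + (62 + d)*(-19407/157) = -5/2 + (-1203234/157 - 19407*d/157) = -2407253/314 - 19407*d/157)
1/(((-31537 - 7569) - 26318) + u(-227, 1/(123 + 1))) = 1/(((-31537 - 7569) - 26318) + (-2407253/314 - 19407/157*(-227))) = 1/((-39106 - 26318) + (-2407253/314 + 4405389/157)) = 1/(-65424 + 6403525/314) = 1/(-14139611/314) = -314/14139611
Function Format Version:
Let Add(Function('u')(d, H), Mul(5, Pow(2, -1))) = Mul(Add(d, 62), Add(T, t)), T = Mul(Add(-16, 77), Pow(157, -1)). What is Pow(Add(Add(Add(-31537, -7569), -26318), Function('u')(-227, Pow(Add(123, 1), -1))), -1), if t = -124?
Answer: Rational(-314, 14139611) ≈ -2.2207e-5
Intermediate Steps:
T = Rational(61, 157) (T = Mul(61, Rational(1, 157)) = Rational(61, 157) ≈ 0.38854)
Function('u')(d, H) = Add(Rational(-2407253, 314), Mul(Rational(-19407, 157), d)) (Function('u')(d, H) = Add(Rational(-5, 2), Mul(Add(d, 62), Add(Rational(61, 157), -124))) = Add(Rational(-5, 2), Mul(Add(62, d), Rational(-19407, 157))) = Add(Rational(-5, 2), Add(Rational(-1203234, 157), Mul(Rational(-19407, 157), d))) = Add(Rational(-2407253, 314), Mul(Rational(-19407, 157), d)))
Pow(Add(Add(Add(-31537, -7569), -26318), Function('u')(-227, Pow(Add(123, 1), -1))), -1) = Pow(Add(Add(Add(-31537, -7569), -26318), Add(Rational(-2407253, 314), Mul(Rational(-19407, 157), -227))), -1) = Pow(Add(Add(-39106, -26318), Add(Rational(-2407253, 314), Rational(4405389, 157))), -1) = Pow(Add(-65424, Rational(6403525, 314)), -1) = Pow(Rational(-14139611, 314), -1) = Rational(-314, 14139611)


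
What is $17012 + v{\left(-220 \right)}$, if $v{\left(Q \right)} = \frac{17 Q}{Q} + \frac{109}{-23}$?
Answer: $\frac{391558}{23} \approx 17024.0$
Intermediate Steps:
$v{\left(Q \right)} = \frac{282}{23}$ ($v{\left(Q \right)} = 17 + 109 \left(- \frac{1}{23}\right) = 17 - \frac{109}{23} = \frac{282}{23}$)
$17012 + v{\left(-220 \right)} = 17012 + \frac{282}{23} = \frac{391558}{23}$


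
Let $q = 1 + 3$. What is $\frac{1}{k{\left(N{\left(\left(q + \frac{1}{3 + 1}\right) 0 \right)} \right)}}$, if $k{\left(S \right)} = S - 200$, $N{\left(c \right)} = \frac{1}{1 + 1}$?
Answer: $- \frac{2}{399} \approx -0.0050125$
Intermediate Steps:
$q = 4$
$N{\left(c \right)} = \frac{1}{2}$
$k{\left(S \right)} = -200 + S$
$\frac{1}{k{\left(N{\left(\left(q + \frac{1}{3 + 1}\right) 0 \right)} \right)}} = \frac{1}{-200 + \frac{1}{2}} = \frac{1}{- \frac{399}{2}} = - \frac{2}{399}$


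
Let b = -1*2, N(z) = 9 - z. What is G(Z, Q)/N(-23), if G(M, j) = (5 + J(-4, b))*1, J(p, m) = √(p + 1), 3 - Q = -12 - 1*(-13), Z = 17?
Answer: 5/32 + I*√3/32 ≈ 0.15625 + 0.054127*I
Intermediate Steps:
b = -2
Q = 2 (Q = 3 - (-12 - 1*(-13)) = 3 - (-12 + 13) = 3 - 1*1 = 3 - 1 = 2)
J(p, m) = √(1 + p)
G(M, j) = 5 + I*√3 (G(M, j) = (5 + √(1 - 4))*1 = (5 + √(-3))*1 = (5 + I*√3)*1 = 5 + I*√3)
G(Z, Q)/N(-23) = (5 + I*√3)/(9 - 1*(-23)) = (5 + I*√3)/(9 + 23) = (5 + I*√3)/32 = (5 + I*√3)*(1/32) = 5/32 + I*√3/32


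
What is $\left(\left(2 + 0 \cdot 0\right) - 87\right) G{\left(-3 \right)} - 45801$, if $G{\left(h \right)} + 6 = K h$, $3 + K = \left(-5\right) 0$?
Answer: $-46056$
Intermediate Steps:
$K = -3$ ($K = -3 - 0 = -3 + 0 = -3$)
$G{\left(h \right)} = -6 - 3 h$
$\left(\left(2 + 0 \cdot 0\right) - 87\right) G{\left(-3 \right)} - 45801 = \left(\left(2 + 0 \cdot 0\right) - 87\right) \left(-6 - -9\right) - 45801 = \left(\left(2 + 0\right) - 87\right) \left(-6 + 9\right) - 45801 = \left(2 - 87\right) 3 - 45801 = \left(-85\right) 3 - 45801 = -255 - 45801 = -46056$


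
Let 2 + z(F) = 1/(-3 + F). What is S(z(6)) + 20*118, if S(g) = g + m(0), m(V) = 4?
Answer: 7087/3 ≈ 2362.3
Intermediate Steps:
z(F) = -2 + 1/(-3 + F)
S(g) = 4 + g (S(g) = g + 4 = 4 + g)
S(z(6)) + 20*118 = (4 + (7 - 2*6)/(-3 + 6)) + 20*118 = (4 + (7 - 12)/3) + 2360 = (4 + (1/3)*(-5)) + 2360 = (4 - 5/3) + 2360 = 7/3 + 2360 = 7087/3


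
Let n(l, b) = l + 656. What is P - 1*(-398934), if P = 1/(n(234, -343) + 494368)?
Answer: 197575254973/495258 ≈ 3.9893e+5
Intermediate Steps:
n(l, b) = 656 + l
P = 1/495258 (P = 1/((656 + 234) + 494368) = 1/(890 + 494368) = 1/495258 ≈ 2.0192e-6)
P - 1*(-398934) = 1/495258 - 1*(-398934) = 1/495258 + 398934 = 197575254973/495258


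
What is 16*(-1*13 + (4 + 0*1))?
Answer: -144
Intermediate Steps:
16*(-1*13 + (4 + 0*1)) = 16*(-13 + (4 + 0)) = 16*(-13 + 4) = 16*(-9) = -144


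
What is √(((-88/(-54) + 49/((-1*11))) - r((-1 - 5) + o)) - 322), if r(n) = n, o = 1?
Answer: 2*I*√783651/99 ≈ 17.884*I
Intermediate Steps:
√(((-88/(-54) + 49/((-1*11))) - r((-1 - 5) + o)) - 322) = √(((-88/(-54) + 49/((-1*11))) - ((-1 - 5) + 1)) - 322) = √(((-88*(-1/54) + 49/(-11)) - (-6 + 1)) - 322) = √(((44/27 + 49*(-1/11)) - 1*(-5)) - 322) = √(((44/27 - 49/11) + 5) - 322) = √((-839/297 + 5) - 322) = √(646/297 - 322) = √(-94988/297) = 2*I*√783651/99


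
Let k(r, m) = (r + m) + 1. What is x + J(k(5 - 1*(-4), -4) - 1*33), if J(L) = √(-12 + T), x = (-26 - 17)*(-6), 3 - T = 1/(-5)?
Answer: 258 + 2*I*√55/5 ≈ 258.0 + 2.9665*I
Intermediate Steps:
k(r, m) = 1 + m + r (k(r, m) = (m + r) + 1 = 1 + m + r)
T = 16/5 (T = 3 - 1/(-5) = 3 - 1*(-⅕) = 3 + ⅕ = 16/5 ≈ 3.2000)
x = 258 (x = -43*(-6) = 258)
J(L) = 2*I*√55/5 (J(L) = √(-12 + 16/5) = √(-44/5) = 2*I*√55/5)
x + J(k(5 - 1*(-4), -4) - 1*33) = 258 + 2*I*√55/5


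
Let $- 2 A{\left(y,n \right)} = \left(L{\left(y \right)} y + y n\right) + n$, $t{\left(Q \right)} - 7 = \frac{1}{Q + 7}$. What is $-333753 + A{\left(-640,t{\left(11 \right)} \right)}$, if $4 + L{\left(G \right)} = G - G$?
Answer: $- \frac{1331115}{4} \approx -3.3278 \cdot 10^{5}$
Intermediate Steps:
$L{\left(G \right)} = -4$ ($L{\left(G \right)} = -4 + \left(G - G\right) = -4 + 0 = -4$)
$t{\left(Q \right)} = 7 + \frac{1}{7 + Q}$ ($t{\left(Q \right)} = 7 + \frac{1}{Q + 7} = 7 + \frac{1}{7 + Q}$)
$A{\left(y,n \right)} = 2 y - \frac{n}{2} - \frac{n y}{2}$ ($A{\left(y,n \right)} = - \frac{\left(- 4 y + y n\right) + n}{2} = - \frac{\left(- 4 y + n y\right) + n}{2} = - \frac{n - 4 y + n y}{2} = 2 y - \frac{n}{2} - \frac{n y}{2}$)
$-333753 + A{\left(-640,t{\left(11 \right)} \right)} = -333753 - \left(1280 + \frac{50 + 7 \cdot 11}{2 \left(7 + 11\right)} + \frac{1}{2} \frac{50 + 7 \cdot 11}{7 + 11} \left(-640\right)\right) = -333753 - \left(1280 + \frac{50 + 77}{2 \cdot 18} + \frac{1}{2} \frac{50 + 77}{18} \left(-640\right)\right) = -333753 - \left(1280 + \frac{1}{2} \cdot \frac{1}{18} \cdot 127 + \frac{1}{2} \cdot \frac{1}{18} \cdot 127 \left(-640\right)\right) = -333753 - \left(\frac{46207}{36} - \frac{20320}{9}\right) = -333753 - - \frac{3897}{4} = -333753 + \frac{3897}{4} = - \frac{1331115}{4}$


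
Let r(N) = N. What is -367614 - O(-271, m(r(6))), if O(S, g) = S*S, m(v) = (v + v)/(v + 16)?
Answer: -441055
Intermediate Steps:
m(v) = 2*v/(16 + v) (m(v) = (2*v)/(16 + v) = 2*v/(16 + v))
O(S, g) = S²
-367614 - O(-271, m(r(6))) = -367614 - 1*(-271)² = -367614 - 1*73441 = -367614 - 73441 = -441055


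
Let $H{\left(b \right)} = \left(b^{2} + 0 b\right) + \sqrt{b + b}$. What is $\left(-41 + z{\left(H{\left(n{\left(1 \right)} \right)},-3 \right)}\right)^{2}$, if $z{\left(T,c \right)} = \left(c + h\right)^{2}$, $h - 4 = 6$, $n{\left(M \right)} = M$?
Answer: $64$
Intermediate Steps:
$H{\left(b \right)} = b^{2} + \sqrt{2} \sqrt{b}$ ($H{\left(b \right)} = \left(b^{2} + 0\right) + \sqrt{2 b} = b^{2} + \sqrt{2} \sqrt{b}$)
$h = 10$ ($h = 4 + 6 = 10$)
$z{\left(T,c \right)} = \left(10 + c\right)^{2}$ ($z{\left(T,c \right)} = \left(c + 10\right)^{2} = \left(10 + c\right)^{2}$)
$\left(-41 + z{\left(H{\left(n{\left(1 \right)} \right)},-3 \right)}\right)^{2} = \left(-41 + \left(10 - 3\right)^{2}\right)^{2} = \left(-41 + 7^{2}\right)^{2} = \left(-41 + 49\right)^{2} = 8^{2} = 64$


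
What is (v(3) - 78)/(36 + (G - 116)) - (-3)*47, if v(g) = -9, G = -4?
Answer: 3977/28 ≈ 142.04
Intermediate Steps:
(v(3) - 78)/(36 + (G - 116)) - (-3)*47 = (-9 - 78)/(36 + (-4 - 116)) - (-3)*47 = -87/(36 - 120) - 1*(-141) = -87/(-84) + 141 = -87*(-1/84) + 141 = 29/28 + 141 = 3977/28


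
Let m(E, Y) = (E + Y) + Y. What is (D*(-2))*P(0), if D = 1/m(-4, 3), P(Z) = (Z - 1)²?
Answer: -1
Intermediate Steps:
m(E, Y) = E + 2*Y
P(Z) = (-1 + Z)²
D = ½ (D = 1/(-4 + 2*3) = 1/(-4 + 6) = 1/2 = ½ ≈ 0.50000)
(D*(-2))*P(0) = ((½)*(-2))*(-1 + 0)² = -1*(-1)² = -1*1 = -1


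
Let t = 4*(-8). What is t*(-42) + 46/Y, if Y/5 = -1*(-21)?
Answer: 141166/105 ≈ 1344.4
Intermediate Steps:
Y = 105 (Y = 5*(-1*(-21)) = 5*21 = 105)
t = -32
t*(-42) + 46/Y = -32*(-42) + 46/105 = 1344 + 46*(1/105) = 1344 + 46/105 = 141166/105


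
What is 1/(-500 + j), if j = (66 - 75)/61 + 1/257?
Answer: -15677/7840752 ≈ -0.0019994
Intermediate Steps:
j = -2252/15677 (j = -9*1/61 + 1*(1/257) = -9/61 + 1/257 = -2252/15677 ≈ -0.14365)
1/(-500 + j) = 1/(-500 - 2252/15677) = 1/(-7840752/15677) = -15677/7840752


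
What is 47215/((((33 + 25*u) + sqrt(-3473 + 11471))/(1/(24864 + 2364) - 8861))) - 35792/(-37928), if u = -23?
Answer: 14635859555852905631/18444473274084 + 11391435900005*sqrt(7998)/7780836648 ≈ 9.2444e+5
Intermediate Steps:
47215/((((33 + 25*u) + sqrt(-3473 + 11471))/(1/(24864 + 2364) - 8861))) - 35792/(-37928) = 47215/((((33 + 25*(-23)) + sqrt(-3473 + 11471))/(1/(24864 + 2364) - 8861))) - 35792/(-37928) = 47215/((((33 - 575) + sqrt(7998))/(1/27228 - 8861))) - 35792*(-1/37928) = 47215/(((-542 + sqrt(7998))/(1/27228 - 8861))) + 4474/4741 = 47215/(((-542 + sqrt(7998))/(-241267307/27228))) + 4474/4741 = 47215/(((-542 + sqrt(7998))*(-27228/241267307))) + 4474/4741 = 47215/(14757576/241267307 - 27228*sqrt(7998)/241267307) + 4474/4741 = 4474/4741 + 47215/(14757576/241267307 - 27228*sqrt(7998)/241267307)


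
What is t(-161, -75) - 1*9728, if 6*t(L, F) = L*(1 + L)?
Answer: -16304/3 ≈ -5434.7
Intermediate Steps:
t(L, F) = L*(1 + L)/6 (t(L, F) = (L*(1 + L))/6 = L*(1 + L)/6)
t(-161, -75) - 1*9728 = (⅙)*(-161)*(1 - 161) - 1*9728 = (⅙)*(-161)*(-160) - 9728 = 12880/3 - 9728 = -16304/3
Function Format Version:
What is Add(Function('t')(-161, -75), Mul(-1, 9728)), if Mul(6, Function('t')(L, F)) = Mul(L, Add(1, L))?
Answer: Rational(-16304, 3) ≈ -5434.7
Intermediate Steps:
Function('t')(L, F) = Mul(Rational(1, 6), L, Add(1, L)) (Function('t')(L, F) = Mul(Rational(1, 6), Mul(L, Add(1, L))) = Mul(Rational(1, 6), L, Add(1, L)))
Add(Function('t')(-161, -75), Mul(-1, 9728)) = Add(Mul(Rational(1, 6), -161, Add(1, -161)), Mul(-1, 9728)) = Add(Mul(Rational(1, 6), -161, -160), -9728) = Add(Rational(12880, 3), -9728) = Rational(-16304, 3)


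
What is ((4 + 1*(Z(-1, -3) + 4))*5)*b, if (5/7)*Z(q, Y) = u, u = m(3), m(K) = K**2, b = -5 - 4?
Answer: -927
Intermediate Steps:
b = -9
u = 9 (u = 3**2 = 9)
Z(q, Y) = 63/5 (Z(q, Y) = (7/5)*9 = 63/5)
((4 + 1*(Z(-1, -3) + 4))*5)*b = ((4 + 1*(63/5 + 4))*5)*(-9) = ((4 + 1*(83/5))*5)*(-9) = ((4 + 83/5)*5)*(-9) = ((103/5)*5)*(-9) = 103*(-9) = -927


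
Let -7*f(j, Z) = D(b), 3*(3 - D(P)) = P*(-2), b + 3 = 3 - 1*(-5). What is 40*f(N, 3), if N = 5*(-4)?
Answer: -760/21 ≈ -36.190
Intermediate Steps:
N = -20
b = 5 (b = -3 + (3 - 1*(-5)) = -3 + (3 + 5) = -3 + 8 = 5)
D(P) = 3 + 2*P/3 (D(P) = 3 - P*(-2)/3 = 3 - (-2)*P/3 = 3 + 2*P/3)
f(j, Z) = -19/21 (f(j, Z) = -(3 + (⅔)*5)/7 = -(3 + 10/3)/7 = -⅐*19/3 = -19/21)
40*f(N, 3) = 40*(-19/21) = -760/21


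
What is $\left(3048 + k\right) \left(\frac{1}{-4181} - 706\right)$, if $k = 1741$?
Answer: $- \frac{14136107943}{4181} \approx -3.381 \cdot 10^{6}$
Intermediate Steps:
$\left(3048 + k\right) \left(\frac{1}{-4181} - 706\right) = \left(3048 + 1741\right) \left(\frac{1}{-4181} - 706\right) = 4789 \left(- \frac{1}{4181} - 706\right) = 4789 \left(- \frac{2951787}{4181}\right) = - \frac{14136107943}{4181}$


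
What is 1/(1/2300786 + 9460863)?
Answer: 2300786/21767421138319 ≈ 1.0570e-7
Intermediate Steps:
1/(1/2300786 + 9460863) = 1/(21767421138319/2300786) = 2300786/21767421138319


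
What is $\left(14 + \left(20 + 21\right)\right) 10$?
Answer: $550$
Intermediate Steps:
$\left(14 + \left(20 + 21\right)\right) 10 = \left(14 + 41\right) 10 = 55 \cdot 10 = 550$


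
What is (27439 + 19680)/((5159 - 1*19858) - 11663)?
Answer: -47119/26362 ≈ -1.7874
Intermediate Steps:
(27439 + 19680)/((5159 - 1*19858) - 11663) = 47119/((5159 - 19858) - 11663) = 47119/(-14699 - 11663) = 47119/(-26362) = 47119*(-1/26362) = -47119/26362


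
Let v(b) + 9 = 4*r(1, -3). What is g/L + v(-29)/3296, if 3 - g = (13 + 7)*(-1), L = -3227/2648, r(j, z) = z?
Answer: -200807351/10636192 ≈ -18.880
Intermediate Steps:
L = -3227/2648 (L = -3227*1/2648 = -3227/2648 ≈ -1.2187)
g = 23 (g = 3 - (13 + 7)*(-1) = 3 - 20*(-1) = 3 - 1*(-20) = 3 + 20 = 23)
v(b) = -21 (v(b) = -9 + 4*(-3) = -9 - 12 = -21)
g/L + v(-29)/3296 = 23/(-3227/2648) - 21/3296 = 23*(-2648/3227) - 21*1/3296 = -60904/3227 - 21/3296 = -200807351/10636192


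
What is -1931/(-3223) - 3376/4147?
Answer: -261181/1215071 ≈ -0.21495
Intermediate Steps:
-1931/(-3223) - 3376/4147 = -1931*(-1/3223) - 3376*1/4147 = 1931/3223 - 3376/4147 = -261181/1215071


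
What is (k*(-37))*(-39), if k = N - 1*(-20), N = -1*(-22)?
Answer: 60606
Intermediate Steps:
N = 22
k = 42 (k = 22 - 1*(-20) = 22 + 20 = 42)
(k*(-37))*(-39) = (42*(-37))*(-39) = -1554*(-39) = 60606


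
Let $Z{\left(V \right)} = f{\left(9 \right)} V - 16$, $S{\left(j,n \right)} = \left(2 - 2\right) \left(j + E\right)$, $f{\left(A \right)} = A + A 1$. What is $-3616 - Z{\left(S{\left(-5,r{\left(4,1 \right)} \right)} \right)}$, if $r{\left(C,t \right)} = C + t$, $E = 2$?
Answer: $-3600$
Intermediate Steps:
$f{\left(A \right)} = 2 A$ ($f{\left(A \right)} = A + A = 2 A$)
$S{\left(j,n \right)} = 0$ ($S{\left(j,n \right)} = \left(2 - 2\right) \left(j + 2\right) = 0 \left(2 + j\right) = 0$)
$Z{\left(V \right)} = -16 + 18 V$ ($Z{\left(V \right)} = 2 \cdot 9 V - 16 = 18 V - 16 = -16 + 18 V$)
$-3616 - Z{\left(S{\left(-5,r{\left(4,1 \right)} \right)} \right)} = -3616 - \left(-16 + 18 \cdot 0\right) = -3616 - \left(-16 + 0\right) = -3616 - -16 = -3616 + 16 = -3600$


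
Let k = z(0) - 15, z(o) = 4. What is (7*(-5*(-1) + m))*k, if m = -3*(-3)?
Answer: -1078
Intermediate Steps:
m = 9
k = -11 (k = 4 - 15 = -11)
(7*(-5*(-1) + m))*k = (7*(-5*(-1) + 9))*(-11) = (7*(5 + 9))*(-11) = (7*14)*(-11) = 98*(-11) = -1078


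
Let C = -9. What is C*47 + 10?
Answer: -413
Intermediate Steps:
C*47 + 10 = -9*47 + 10 = -423 + 10 = -413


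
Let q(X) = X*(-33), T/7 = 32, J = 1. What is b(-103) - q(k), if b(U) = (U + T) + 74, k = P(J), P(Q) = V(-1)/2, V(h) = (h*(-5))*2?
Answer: 360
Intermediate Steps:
V(h) = -10*h (V(h) = -5*h*2 = -10*h)
T = 224 (T = 7*32 = 224)
P(Q) = 5 (P(Q) = -10*(-1)/2 = 10*(½) = 5)
k = 5
q(X) = -33*X
b(U) = 298 + U (b(U) = (U + 224) + 74 = (224 + U) + 74 = 298 + U)
b(-103) - q(k) = (298 - 103) - (-33)*5 = 195 - 1*(-165) = 195 + 165 = 360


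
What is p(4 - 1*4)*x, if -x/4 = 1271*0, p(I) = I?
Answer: 0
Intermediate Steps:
x = 0 (x = -5084*0 = -4*0 = 0)
p(4 - 1*4)*x = (4 - 1*4)*0 = (4 - 4)*0 = 0*0 = 0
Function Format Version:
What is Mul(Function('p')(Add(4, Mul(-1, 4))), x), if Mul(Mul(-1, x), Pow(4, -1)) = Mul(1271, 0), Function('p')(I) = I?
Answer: 0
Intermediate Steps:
x = 0 (x = Mul(-4, Mul(1271, 0)) = Mul(-4, 0) = 0)
Mul(Function('p')(Add(4, Mul(-1, 4))), x) = Mul(Add(4, Mul(-1, 4)), 0) = Mul(Add(4, -4), 0) = Mul(0, 0) = 0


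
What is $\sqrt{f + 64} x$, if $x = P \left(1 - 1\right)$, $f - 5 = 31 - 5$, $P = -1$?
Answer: $0$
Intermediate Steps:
$f = 31$ ($f = 5 + \left(31 - 5\right) = 5 + 26 = 31$)
$x = 0$ ($x = - (1 - 1) = \left(-1\right) 0 = 0$)
$\sqrt{f + 64} x = \sqrt{31 + 64} \cdot 0 = \sqrt{95} \cdot 0 = 0$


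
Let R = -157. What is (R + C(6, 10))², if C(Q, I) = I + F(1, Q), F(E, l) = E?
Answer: 21316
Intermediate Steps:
C(Q, I) = 1 + I (C(Q, I) = I + 1 = 1 + I)
(R + C(6, 10))² = (-157 + (1 + 10))² = (-157 + 11)² = (-146)² = 21316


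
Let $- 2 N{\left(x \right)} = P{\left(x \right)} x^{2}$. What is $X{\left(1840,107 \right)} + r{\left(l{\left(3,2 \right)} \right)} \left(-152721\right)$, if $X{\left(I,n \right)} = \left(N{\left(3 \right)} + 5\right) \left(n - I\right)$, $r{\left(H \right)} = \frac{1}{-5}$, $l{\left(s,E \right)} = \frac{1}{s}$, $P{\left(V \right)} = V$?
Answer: $\frac{452747}{10} \approx 45275.0$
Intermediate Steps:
$r{\left(H \right)} = - \frac{1}{5}$
$N{\left(x \right)} = - \frac{x^{3}}{2}$ ($N{\left(x \right)} = - \frac{x x^{2}}{2} = - \frac{x^{3}}{2}$)
$X{\left(I,n \right)} = - \frac{17 n}{2} + \frac{17 I}{2}$ ($X{\left(I,n \right)} = \left(- \frac{3^{3}}{2} + 5\right) \left(n - I\right) = \left(\left(- \frac{1}{2}\right) 27 + 5\right) \left(n - I\right) = \left(- \frac{27}{2} + 5\right) \left(n - I\right) = - \frac{17 \left(n - I\right)}{2} = - \frac{17 n}{2} + \frac{17 I}{2}$)
$X{\left(1840,107 \right)} + r{\left(l{\left(3,2 \right)} \right)} \left(-152721\right) = \left(\left(- \frac{17}{2}\right) 107 + \frac{17}{2} \cdot 1840\right) - - \frac{152721}{5} = \left(- \frac{1819}{2} + 15640\right) + \frac{152721}{5} = \frac{29461}{2} + \frac{152721}{5} = \frac{452747}{10}$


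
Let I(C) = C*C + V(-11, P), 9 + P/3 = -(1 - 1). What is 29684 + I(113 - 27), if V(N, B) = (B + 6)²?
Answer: 37521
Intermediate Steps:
P = -27 (P = -27 + 3*(-(1 - 1)) = -27 + 3*(-1*0) = -27 + 3*0 = -27 + 0 = -27)
V(N, B) = (6 + B)²
I(C) = 441 + C² (I(C) = C*C + (6 - 27)² = C² + (-21)² = C² + 441 = 441 + C²)
29684 + I(113 - 27) = 29684 + (441 + (113 - 27)²) = 29684 + (441 + 86²) = 29684 + (441 + 7396) = 29684 + 7837 = 37521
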